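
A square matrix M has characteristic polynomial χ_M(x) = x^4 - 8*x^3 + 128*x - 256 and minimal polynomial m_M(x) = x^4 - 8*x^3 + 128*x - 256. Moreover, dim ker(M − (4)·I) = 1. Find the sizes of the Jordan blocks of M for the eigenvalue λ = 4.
Block sizes for λ = 4: [3]

Step 1 — from the characteristic polynomial, algebraic multiplicity of λ = 4 is 3. From dim ker(M − (4)·I) = 1, there are exactly 1 Jordan blocks for λ = 4.
Step 2 — from the minimal polynomial, the factor (x − 4)^3 tells us the largest block for λ = 4 has size 3.
Step 3 — with total size 3, 1 blocks, and largest block 3, the block sizes (in nonincreasing order) are [3].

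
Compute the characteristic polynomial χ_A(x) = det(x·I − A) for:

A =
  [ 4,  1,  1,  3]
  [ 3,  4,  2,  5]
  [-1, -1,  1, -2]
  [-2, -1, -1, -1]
x^4 - 8*x^3 + 24*x^2 - 32*x + 16

Expanding det(x·I − A) (e.g. by cofactor expansion or by noting that A is similar to its Jordan form J, which has the same characteristic polynomial as A) gives
  χ_A(x) = x^4 - 8*x^3 + 24*x^2 - 32*x + 16
which factors as (x - 2)^4. The eigenvalues (with algebraic multiplicities) are λ = 2 with multiplicity 4.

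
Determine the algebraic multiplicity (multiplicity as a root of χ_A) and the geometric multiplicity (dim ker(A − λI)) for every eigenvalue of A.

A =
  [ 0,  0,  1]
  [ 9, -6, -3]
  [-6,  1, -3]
λ = -3: alg = 3, geom = 1

Step 1 — factor the characteristic polynomial to read off the algebraic multiplicities:
  χ_A(x) = (x + 3)^3

Step 2 — compute geometric multiplicities via the rank-nullity identity g(λ) = n − rank(A − λI):
  rank(A − (-3)·I) = 2, so dim ker(A − (-3)·I) = n − 2 = 1

Summary:
  λ = -3: algebraic multiplicity = 3, geometric multiplicity = 1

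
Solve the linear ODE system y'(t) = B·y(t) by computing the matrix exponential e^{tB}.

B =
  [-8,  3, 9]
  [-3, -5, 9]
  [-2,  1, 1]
e^{tB} =
  [3*t*exp(-5*t) - 2*exp(-2*t) + 3*exp(-5*t), 3*t*exp(-5*t), -9*t*exp(-5*t) + 6*exp(-2*t) - 6*exp(-5*t)]
  [-exp(-2*t) + exp(-5*t), exp(-5*t), 3*exp(-2*t) - 3*exp(-5*t)]
  [t*exp(-5*t) - exp(-2*t) + exp(-5*t), t*exp(-5*t), -3*t*exp(-5*t) + 3*exp(-2*t) - 2*exp(-5*t)]

Strategy: write B = P · J · P⁻¹ where J is a Jordan canonical form, so e^{tB} = P · e^{tJ} · P⁻¹, and e^{tJ} can be computed block-by-block.

B has Jordan form
J =
  [-5,  1,  0]
  [ 0, -5,  0]
  [ 0,  0, -2]
(up to reordering of blocks).

Per-block formulas:
  For a 2×2 Jordan block J_2(-5): exp(t · J_2(-5)) = e^(-5t)·(I + t·N), where N is the 2×2 nilpotent shift.
  For a 1×1 block at λ = -2: exp(t · [-2]) = [e^(-2t)].

After assembling e^{tJ} and conjugating by P, we get:

e^{tB} =
  [3*t*exp(-5*t) - 2*exp(-2*t) + 3*exp(-5*t), 3*t*exp(-5*t), -9*t*exp(-5*t) + 6*exp(-2*t) - 6*exp(-5*t)]
  [-exp(-2*t) + exp(-5*t), exp(-5*t), 3*exp(-2*t) - 3*exp(-5*t)]
  [t*exp(-5*t) - exp(-2*t) + exp(-5*t), t*exp(-5*t), -3*t*exp(-5*t) + 3*exp(-2*t) - 2*exp(-5*t)]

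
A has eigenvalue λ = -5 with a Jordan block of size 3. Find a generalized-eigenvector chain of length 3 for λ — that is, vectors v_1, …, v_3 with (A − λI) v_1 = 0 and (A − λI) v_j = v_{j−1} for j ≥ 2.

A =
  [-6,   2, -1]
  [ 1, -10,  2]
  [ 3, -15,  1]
A Jordan chain for λ = -5 of length 3:
v_1 = (3, -3, -9)ᵀ
v_2 = (2, -5, -15)ᵀ
v_3 = (0, 1, 0)ᵀ

Let N = A − (-5)·I. We want v_3 with N^3 v_3 = 0 but N^2 v_3 ≠ 0; then v_{j-1} := N · v_j for j = 3, …, 2.

Pick v_3 = (0, 1, 0)ᵀ.
Then v_2 = N · v_3 = (2, -5, -15)ᵀ.
Then v_1 = N · v_2 = (3, -3, -9)ᵀ.

Sanity check: (A − (-5)·I) v_1 = (0, 0, 0)ᵀ = 0. ✓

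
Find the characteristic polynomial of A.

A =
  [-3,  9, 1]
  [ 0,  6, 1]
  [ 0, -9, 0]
x^3 - 3*x^2 - 9*x + 27

Expanding det(x·I − A) (e.g. by cofactor expansion or by noting that A is similar to its Jordan form J, which has the same characteristic polynomial as A) gives
  χ_A(x) = x^3 - 3*x^2 - 9*x + 27
which factors as (x - 3)^2*(x + 3). The eigenvalues (with algebraic multiplicities) are λ = -3 with multiplicity 1, λ = 3 with multiplicity 2.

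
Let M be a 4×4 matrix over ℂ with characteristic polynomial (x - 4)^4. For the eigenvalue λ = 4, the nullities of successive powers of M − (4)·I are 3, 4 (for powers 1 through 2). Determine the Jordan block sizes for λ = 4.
Block sizes for λ = 4: [2, 1, 1]

From the dimensions of kernels of powers, the number of Jordan blocks of size at least j is d_j − d_{j−1} where d_j = dim ker(N^j) (with d_0 = 0). Computing the differences gives [3, 1].
The number of blocks of size exactly k is (#blocks of size ≥ k) − (#blocks of size ≥ k + 1), so the partition is: 2 block(s) of size 1, 1 block(s) of size 2.
In nonincreasing order the block sizes are [2, 1, 1].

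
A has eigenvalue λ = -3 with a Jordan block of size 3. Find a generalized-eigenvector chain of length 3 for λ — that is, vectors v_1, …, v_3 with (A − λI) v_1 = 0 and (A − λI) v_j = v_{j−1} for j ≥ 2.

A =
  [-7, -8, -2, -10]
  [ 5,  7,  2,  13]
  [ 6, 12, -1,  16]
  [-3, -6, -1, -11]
A Jordan chain for λ = -3 of length 3:
v_1 = (-6, 3, 0, 0)ᵀ
v_2 = (-4, 5, 6, -3)ᵀ
v_3 = (1, 0, 0, 0)ᵀ

Let N = A − (-3)·I. We want v_3 with N^3 v_3 = 0 but N^2 v_3 ≠ 0; then v_{j-1} := N · v_j for j = 3, …, 2.

Pick v_3 = (1, 0, 0, 0)ᵀ.
Then v_2 = N · v_3 = (-4, 5, 6, -3)ᵀ.
Then v_1 = N · v_2 = (-6, 3, 0, 0)ᵀ.

Sanity check: (A − (-3)·I) v_1 = (0, 0, 0, 0)ᵀ = 0. ✓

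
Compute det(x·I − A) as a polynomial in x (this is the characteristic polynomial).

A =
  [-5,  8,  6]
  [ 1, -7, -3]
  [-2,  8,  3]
x^3 + 9*x^2 + 27*x + 27

Expanding det(x·I − A) (e.g. by cofactor expansion or by noting that A is similar to its Jordan form J, which has the same characteristic polynomial as A) gives
  χ_A(x) = x^3 + 9*x^2 + 27*x + 27
which factors as (x + 3)^3. The eigenvalues (with algebraic multiplicities) are λ = -3 with multiplicity 3.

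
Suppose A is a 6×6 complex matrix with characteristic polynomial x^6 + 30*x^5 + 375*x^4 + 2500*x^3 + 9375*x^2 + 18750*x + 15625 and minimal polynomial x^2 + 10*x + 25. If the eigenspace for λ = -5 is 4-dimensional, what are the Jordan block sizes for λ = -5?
Block sizes for λ = -5: [2, 2, 1, 1]

Step 1 — from the characteristic polynomial, algebraic multiplicity of λ = -5 is 6. From dim ker(A − (-5)·I) = 4, there are exactly 4 Jordan blocks for λ = -5.
Step 2 — from the minimal polynomial, the factor (x + 5)^2 tells us the largest block for λ = -5 has size 2.
Step 3 — with total size 6, 4 blocks, and largest block 2, the block sizes (in nonincreasing order) are [2, 2, 1, 1].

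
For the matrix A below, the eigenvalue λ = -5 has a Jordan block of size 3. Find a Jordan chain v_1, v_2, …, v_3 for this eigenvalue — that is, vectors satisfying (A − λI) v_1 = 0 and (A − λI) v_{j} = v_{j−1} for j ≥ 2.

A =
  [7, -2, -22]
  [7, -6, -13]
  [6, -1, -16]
A Jordan chain for λ = -5 of length 3:
v_1 = (-2, -1, -1)ᵀ
v_2 = (12, 7, 6)ᵀ
v_3 = (1, 0, 0)ᵀ

Let N = A − (-5)·I. We want v_3 with N^3 v_3 = 0 but N^2 v_3 ≠ 0; then v_{j-1} := N · v_j for j = 3, …, 2.

Pick v_3 = (1, 0, 0)ᵀ.
Then v_2 = N · v_3 = (12, 7, 6)ᵀ.
Then v_1 = N · v_2 = (-2, -1, -1)ᵀ.

Sanity check: (A − (-5)·I) v_1 = (0, 0, 0)ᵀ = 0. ✓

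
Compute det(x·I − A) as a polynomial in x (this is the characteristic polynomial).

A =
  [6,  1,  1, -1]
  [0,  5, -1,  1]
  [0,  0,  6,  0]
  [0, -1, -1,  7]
x^4 - 24*x^3 + 216*x^2 - 864*x + 1296

Expanding det(x·I − A) (e.g. by cofactor expansion or by noting that A is similar to its Jordan form J, which has the same characteristic polynomial as A) gives
  χ_A(x) = x^4 - 24*x^3 + 216*x^2 - 864*x + 1296
which factors as (x - 6)^4. The eigenvalues (with algebraic multiplicities) are λ = 6 with multiplicity 4.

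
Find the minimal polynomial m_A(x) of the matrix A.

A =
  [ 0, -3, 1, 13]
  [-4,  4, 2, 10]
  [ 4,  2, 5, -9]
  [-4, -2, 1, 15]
x^2 - 12*x + 36

The characteristic polynomial is χ_A(x) = (x - 6)^4, so the eigenvalues are known. The minimal polynomial is
  m_A(x) = Π_λ (x − λ)^{k_λ}
where k_λ is the size of the *largest* Jordan block for λ (equivalently, the smallest k with (A − λI)^k v = 0 for every generalised eigenvector v of λ).

  λ = 6: largest Jordan block has size 2, contributing (x − 6)^2

So m_A(x) = (x - 6)^2 = x^2 - 12*x + 36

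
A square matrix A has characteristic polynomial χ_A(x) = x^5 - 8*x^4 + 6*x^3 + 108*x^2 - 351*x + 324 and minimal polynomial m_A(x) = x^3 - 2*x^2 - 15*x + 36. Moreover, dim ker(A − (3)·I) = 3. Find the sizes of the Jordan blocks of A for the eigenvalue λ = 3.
Block sizes for λ = 3: [2, 1, 1]

Step 1 — from the characteristic polynomial, algebraic multiplicity of λ = 3 is 4. From dim ker(A − (3)·I) = 3, there are exactly 3 Jordan blocks for λ = 3.
Step 2 — from the minimal polynomial, the factor (x − 3)^2 tells us the largest block for λ = 3 has size 2.
Step 3 — with total size 4, 3 blocks, and largest block 2, the block sizes (in nonincreasing order) are [2, 1, 1].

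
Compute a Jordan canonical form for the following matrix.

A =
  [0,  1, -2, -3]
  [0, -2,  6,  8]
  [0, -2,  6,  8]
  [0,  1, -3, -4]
J_3(0) ⊕ J_1(0)

The characteristic polynomial is
  det(x·I − A) = x^4

Eigenvalues and multiplicities (the geometric multiplicity of λ is n − rank(A − λI), which equals the number of Jordan blocks for λ):
  λ = 0: algebraic multiplicity = 4, geometric multiplicity = 2

Determining the block sizes for each eigenvalue:
  λ = 0: with am = 4 and gm = 2, the partition is not yet determined (e.g. several partitions of 4 into 2 parts exist). Let N = A − (0)·I. Computing rank(N^1) = 2, rank(N^2) = 1, rank(N^3) = 0; the number of blocks of size ≥ j is rank(N^{j−1}) − rank(N^j), giving [2, 1, 1]. So we have 1 block(s) of size 3, 1 block(s) of size 1 → block sizes [3, 1]

Assembling the blocks gives a Jordan form
J =
  [0, 1, 0, 0]
  [0, 0, 1, 0]
  [0, 0, 0, 0]
  [0, 0, 0, 0]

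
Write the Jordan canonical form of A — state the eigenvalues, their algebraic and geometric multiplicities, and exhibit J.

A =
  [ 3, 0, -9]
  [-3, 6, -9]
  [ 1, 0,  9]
J_2(6) ⊕ J_1(6)

The characteristic polynomial is
  det(x·I − A) = x^3 - 18*x^2 + 108*x - 216 = (x - 6)^3

Eigenvalues and multiplicities (the geometric multiplicity of λ is n − rank(A − λI), which equals the number of Jordan blocks for λ):
  λ = 6: algebraic multiplicity = 3, geometric multiplicity = 2

Determining the block sizes for each eigenvalue:
  λ = 6: 2 blocks summing to 3 forces exactly one block of size 2 and the rest size 1 → block sizes [2, 1]

Assembling the blocks gives a Jordan form
J =
  [6, 1, 0]
  [0, 6, 0]
  [0, 0, 6]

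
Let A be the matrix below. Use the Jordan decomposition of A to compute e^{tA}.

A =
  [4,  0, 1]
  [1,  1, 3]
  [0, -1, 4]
e^{tA} =
  [t^2*exp(3*t)/2 + t*exp(3*t) + exp(3*t), -t^2*exp(3*t)/2, t^2*exp(3*t) + t*exp(3*t)]
  [-t^2*exp(3*t)/2 + t*exp(3*t), t^2*exp(3*t)/2 - 2*t*exp(3*t) + exp(3*t), -t^2*exp(3*t) + 3*t*exp(3*t)]
  [-t^2*exp(3*t)/2, t^2*exp(3*t)/2 - t*exp(3*t), -t^2*exp(3*t) + t*exp(3*t) + exp(3*t)]

Strategy: write A = P · J · P⁻¹ where J is a Jordan canonical form, so e^{tA} = P · e^{tJ} · P⁻¹, and e^{tJ} can be computed block-by-block.

A has Jordan form
J =
  [3, 1, 0]
  [0, 3, 1]
  [0, 0, 3]
(up to reordering of blocks).

Per-block formulas:
  For a 3×3 Jordan block J_3(3): exp(t · J_3(3)) = e^(3t)·(I + t·N + (t^2/2)·N^2), where N is the 3×3 nilpotent shift.

After assembling e^{tJ} and conjugating by P, we get:

e^{tA} =
  [t^2*exp(3*t)/2 + t*exp(3*t) + exp(3*t), -t^2*exp(3*t)/2, t^2*exp(3*t) + t*exp(3*t)]
  [-t^2*exp(3*t)/2 + t*exp(3*t), t^2*exp(3*t)/2 - 2*t*exp(3*t) + exp(3*t), -t^2*exp(3*t) + 3*t*exp(3*t)]
  [-t^2*exp(3*t)/2, t^2*exp(3*t)/2 - t*exp(3*t), -t^2*exp(3*t) + t*exp(3*t) + exp(3*t)]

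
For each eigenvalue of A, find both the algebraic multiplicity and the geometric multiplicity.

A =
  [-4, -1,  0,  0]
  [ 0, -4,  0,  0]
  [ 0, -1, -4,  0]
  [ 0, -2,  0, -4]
λ = -4: alg = 4, geom = 3

Step 1 — factor the characteristic polynomial to read off the algebraic multiplicities:
  χ_A(x) = (x + 4)^4

Step 2 — compute geometric multiplicities via the rank-nullity identity g(λ) = n − rank(A − λI):
  rank(A − (-4)·I) = 1, so dim ker(A − (-4)·I) = n − 1 = 3

Summary:
  λ = -4: algebraic multiplicity = 4, geometric multiplicity = 3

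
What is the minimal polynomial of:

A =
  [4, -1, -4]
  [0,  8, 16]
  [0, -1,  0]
x^2 - 8*x + 16

The characteristic polynomial is χ_A(x) = (x - 4)^3, so the eigenvalues are known. The minimal polynomial is
  m_A(x) = Π_λ (x − λ)^{k_λ}
where k_λ is the size of the *largest* Jordan block for λ (equivalently, the smallest k with (A − λI)^k v = 0 for every generalised eigenvector v of λ).

  λ = 4: largest Jordan block has size 2, contributing (x − 4)^2

So m_A(x) = (x - 4)^2 = x^2 - 8*x + 16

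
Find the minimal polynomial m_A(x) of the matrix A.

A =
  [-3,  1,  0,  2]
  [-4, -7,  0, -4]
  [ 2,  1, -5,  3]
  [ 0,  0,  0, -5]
x^2 + 10*x + 25

The characteristic polynomial is χ_A(x) = (x + 5)^4, so the eigenvalues are known. The minimal polynomial is
  m_A(x) = Π_λ (x − λ)^{k_λ}
where k_λ is the size of the *largest* Jordan block for λ (equivalently, the smallest k with (A − λI)^k v = 0 for every generalised eigenvector v of λ).

  λ = -5: largest Jordan block has size 2, contributing (x + 5)^2

So m_A(x) = (x + 5)^2 = x^2 + 10*x + 25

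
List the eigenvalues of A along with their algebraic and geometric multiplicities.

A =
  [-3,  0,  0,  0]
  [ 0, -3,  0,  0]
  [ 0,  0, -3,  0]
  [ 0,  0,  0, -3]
λ = -3: alg = 4, geom = 4

Step 1 — factor the characteristic polynomial to read off the algebraic multiplicities:
  χ_A(x) = (x + 3)^4

Step 2 — compute geometric multiplicities via the rank-nullity identity g(λ) = n − rank(A − λI):
  rank(A − (-3)·I) = 0, so dim ker(A − (-3)·I) = n − 0 = 4

Summary:
  λ = -3: algebraic multiplicity = 4, geometric multiplicity = 4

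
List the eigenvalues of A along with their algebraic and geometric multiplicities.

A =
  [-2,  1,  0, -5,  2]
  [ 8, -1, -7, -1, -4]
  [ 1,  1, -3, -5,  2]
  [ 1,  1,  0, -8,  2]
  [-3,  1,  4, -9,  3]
λ = -3: alg = 4, geom = 2; λ = 1: alg = 1, geom = 1

Step 1 — factor the characteristic polynomial to read off the algebraic multiplicities:
  χ_A(x) = (x - 1)*(x + 3)^4

Step 2 — compute geometric multiplicities via the rank-nullity identity g(λ) = n − rank(A − λI):
  rank(A − (-3)·I) = 3, so dim ker(A − (-3)·I) = n − 3 = 2
  rank(A − (1)·I) = 4, so dim ker(A − (1)·I) = n − 4 = 1

Summary:
  λ = -3: algebraic multiplicity = 4, geometric multiplicity = 2
  λ = 1: algebraic multiplicity = 1, geometric multiplicity = 1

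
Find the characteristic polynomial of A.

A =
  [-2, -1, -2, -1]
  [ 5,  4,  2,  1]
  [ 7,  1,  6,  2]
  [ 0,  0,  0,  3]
x^4 - 11*x^3 + 45*x^2 - 81*x + 54

Expanding det(x·I − A) (e.g. by cofactor expansion or by noting that A is similar to its Jordan form J, which has the same characteristic polynomial as A) gives
  χ_A(x) = x^4 - 11*x^3 + 45*x^2 - 81*x + 54
which factors as (x - 3)^3*(x - 2). The eigenvalues (with algebraic multiplicities) are λ = 2 with multiplicity 1, λ = 3 with multiplicity 3.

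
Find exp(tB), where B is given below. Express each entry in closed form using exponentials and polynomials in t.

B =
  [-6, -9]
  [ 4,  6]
e^{tB} =
  [1 - 6*t, -9*t]
  [4*t, 6*t + 1]

Strategy: write B = P · J · P⁻¹ where J is a Jordan canonical form, so e^{tB} = P · e^{tJ} · P⁻¹, and e^{tJ} can be computed block-by-block.

B has Jordan form
J =
  [0, 1]
  [0, 0]
(up to reordering of blocks).

Per-block formulas:
  For a 2×2 Jordan block J_2(0): exp(t · J_2(0)) = e^(0t)·(I + t·N), where N is the 2×2 nilpotent shift.

After assembling e^{tJ} and conjugating by P, we get:

e^{tB} =
  [1 - 6*t, -9*t]
  [4*t, 6*t + 1]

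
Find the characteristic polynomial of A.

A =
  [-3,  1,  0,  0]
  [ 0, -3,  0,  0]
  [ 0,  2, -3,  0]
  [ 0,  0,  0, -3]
x^4 + 12*x^3 + 54*x^2 + 108*x + 81

Expanding det(x·I − A) (e.g. by cofactor expansion or by noting that A is similar to its Jordan form J, which has the same characteristic polynomial as A) gives
  χ_A(x) = x^4 + 12*x^3 + 54*x^2 + 108*x + 81
which factors as (x + 3)^4. The eigenvalues (with algebraic multiplicities) are λ = -3 with multiplicity 4.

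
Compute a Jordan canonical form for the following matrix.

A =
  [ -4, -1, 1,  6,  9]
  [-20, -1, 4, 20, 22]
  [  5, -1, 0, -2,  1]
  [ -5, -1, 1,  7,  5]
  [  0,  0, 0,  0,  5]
J_1(-1) ⊕ J_2(1) ⊕ J_1(1) ⊕ J_1(5)

The characteristic polynomial is
  det(x·I − A) = x^5 - 7*x^4 + 10*x^3 + 2*x^2 - 11*x + 5 = (x - 5)*(x - 1)^3*(x + 1)

Eigenvalues and multiplicities (the geometric multiplicity of λ is n − rank(A − λI), which equals the number of Jordan blocks for λ):
  λ = -1: algebraic multiplicity = 1, geometric multiplicity = 1
  λ = 1: algebraic multiplicity = 3, geometric multiplicity = 2
  λ = 5: algebraic multiplicity = 1, geometric multiplicity = 1

Determining the block sizes for each eigenvalue:
  λ = -1: one block (gm = 1), so the single block has size am = 1 → block sizes [1]
  λ = 1: 2 blocks summing to 3 forces exactly one block of size 2 and the rest size 1 → block sizes [2, 1]
  λ = 5: one block (gm = 1), so the single block has size am = 1 → block sizes [1]

Assembling the blocks gives a Jordan form
J =
  [-1, 0, 0, 0, 0]
  [ 0, 1, 1, 0, 0]
  [ 0, 0, 1, 0, 0]
  [ 0, 0, 0, 1, 0]
  [ 0, 0, 0, 0, 5]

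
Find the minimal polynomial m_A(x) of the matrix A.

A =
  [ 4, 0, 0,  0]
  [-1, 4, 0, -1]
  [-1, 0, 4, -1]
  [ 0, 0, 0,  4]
x^2 - 8*x + 16

The characteristic polynomial is χ_A(x) = (x - 4)^4, so the eigenvalues are known. The minimal polynomial is
  m_A(x) = Π_λ (x − λ)^{k_λ}
where k_λ is the size of the *largest* Jordan block for λ (equivalently, the smallest k with (A − λI)^k v = 0 for every generalised eigenvector v of λ).

  λ = 4: largest Jordan block has size 2, contributing (x − 4)^2

So m_A(x) = (x - 4)^2 = x^2 - 8*x + 16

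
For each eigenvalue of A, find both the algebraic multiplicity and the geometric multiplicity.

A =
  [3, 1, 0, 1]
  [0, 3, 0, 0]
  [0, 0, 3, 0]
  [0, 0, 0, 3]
λ = 3: alg = 4, geom = 3

Step 1 — factor the characteristic polynomial to read off the algebraic multiplicities:
  χ_A(x) = (x - 3)^4

Step 2 — compute geometric multiplicities via the rank-nullity identity g(λ) = n − rank(A − λI):
  rank(A − (3)·I) = 1, so dim ker(A − (3)·I) = n − 1 = 3

Summary:
  λ = 3: algebraic multiplicity = 4, geometric multiplicity = 3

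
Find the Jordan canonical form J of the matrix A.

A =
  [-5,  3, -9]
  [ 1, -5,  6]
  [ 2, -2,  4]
J_3(-2)

The characteristic polynomial is
  det(x·I − A) = x^3 + 6*x^2 + 12*x + 8 = (x + 2)^3

Eigenvalues and multiplicities (the geometric multiplicity of λ is n − rank(A − λI), which equals the number of Jordan blocks for λ):
  λ = -2: algebraic multiplicity = 3, geometric multiplicity = 1

Determining the block sizes for each eigenvalue:
  λ = -2: one block (gm = 1), so the single block has size am = 3 → block sizes [3]

Assembling the blocks gives a Jordan form
J =
  [-2,  1,  0]
  [ 0, -2,  1]
  [ 0,  0, -2]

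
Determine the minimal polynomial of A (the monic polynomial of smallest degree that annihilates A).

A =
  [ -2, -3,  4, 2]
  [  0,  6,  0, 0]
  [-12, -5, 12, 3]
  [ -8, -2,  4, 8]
x^2 - 12*x + 36

The characteristic polynomial is χ_A(x) = (x - 6)^4, so the eigenvalues are known. The minimal polynomial is
  m_A(x) = Π_λ (x − λ)^{k_λ}
where k_λ is the size of the *largest* Jordan block for λ (equivalently, the smallest k with (A − λI)^k v = 0 for every generalised eigenvector v of λ).

  λ = 6: largest Jordan block has size 2, contributing (x − 6)^2

So m_A(x) = (x - 6)^2 = x^2 - 12*x + 36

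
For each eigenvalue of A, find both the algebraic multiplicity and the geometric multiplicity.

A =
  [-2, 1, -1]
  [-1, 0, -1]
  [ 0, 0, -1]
λ = -1: alg = 3, geom = 2

Step 1 — factor the characteristic polynomial to read off the algebraic multiplicities:
  χ_A(x) = (x + 1)^3

Step 2 — compute geometric multiplicities via the rank-nullity identity g(λ) = n − rank(A − λI):
  rank(A − (-1)·I) = 1, so dim ker(A − (-1)·I) = n − 1 = 2

Summary:
  λ = -1: algebraic multiplicity = 3, geometric multiplicity = 2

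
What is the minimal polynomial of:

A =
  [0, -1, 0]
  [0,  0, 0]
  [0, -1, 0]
x^2

The characteristic polynomial is χ_A(x) = x^3, so the eigenvalues are known. The minimal polynomial is
  m_A(x) = Π_λ (x − λ)^{k_λ}
where k_λ is the size of the *largest* Jordan block for λ (equivalently, the smallest k with (A − λI)^k v = 0 for every generalised eigenvector v of λ).

  λ = 0: largest Jordan block has size 2, contributing (x − 0)^2

So m_A(x) = x^2 = x^2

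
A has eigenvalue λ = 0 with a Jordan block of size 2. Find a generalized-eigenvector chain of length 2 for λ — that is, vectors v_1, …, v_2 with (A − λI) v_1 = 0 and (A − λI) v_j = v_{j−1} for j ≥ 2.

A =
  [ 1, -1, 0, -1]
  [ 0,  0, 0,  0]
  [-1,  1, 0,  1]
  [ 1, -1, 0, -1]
A Jordan chain for λ = 0 of length 2:
v_1 = (1, 0, -1, 1)ᵀ
v_2 = (1, 0, 0, 0)ᵀ

Let N = A − (0)·I. We want v_2 with N^2 v_2 = 0 but N^1 v_2 ≠ 0; then v_{j-1} := N · v_j for j = 2, …, 2.

Pick v_2 = (1, 0, 0, 0)ᵀ.
Then v_1 = N · v_2 = (1, 0, -1, 1)ᵀ.

Sanity check: (A − (0)·I) v_1 = (0, 0, 0, 0)ᵀ = 0. ✓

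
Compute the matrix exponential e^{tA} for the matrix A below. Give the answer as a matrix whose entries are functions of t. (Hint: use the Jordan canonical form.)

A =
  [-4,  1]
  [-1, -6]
e^{tA} =
  [t*exp(-5*t) + exp(-5*t), t*exp(-5*t)]
  [-t*exp(-5*t), -t*exp(-5*t) + exp(-5*t)]

Strategy: write A = P · J · P⁻¹ where J is a Jordan canonical form, so e^{tA} = P · e^{tJ} · P⁻¹, and e^{tJ} can be computed block-by-block.

A has Jordan form
J =
  [-5,  1]
  [ 0, -5]
(up to reordering of blocks).

Per-block formulas:
  For a 2×2 Jordan block J_2(-5): exp(t · J_2(-5)) = e^(-5t)·(I + t·N), where N is the 2×2 nilpotent shift.

After assembling e^{tJ} and conjugating by P, we get:

e^{tA} =
  [t*exp(-5*t) + exp(-5*t), t*exp(-5*t)]
  [-t*exp(-5*t), -t*exp(-5*t) + exp(-5*t)]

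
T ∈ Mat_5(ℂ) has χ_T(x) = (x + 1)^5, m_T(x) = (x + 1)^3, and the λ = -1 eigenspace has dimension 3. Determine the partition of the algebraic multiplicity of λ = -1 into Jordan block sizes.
Block sizes for λ = -1: [3, 1, 1]

Step 1 — from the characteristic polynomial, algebraic multiplicity of λ = -1 is 5. From dim ker(T − (-1)·I) = 3, there are exactly 3 Jordan blocks for λ = -1.
Step 2 — from the minimal polynomial, the factor (x + 1)^3 tells us the largest block for λ = -1 has size 3.
Step 3 — with total size 5, 3 blocks, and largest block 3, the block sizes (in nonincreasing order) are [3, 1, 1].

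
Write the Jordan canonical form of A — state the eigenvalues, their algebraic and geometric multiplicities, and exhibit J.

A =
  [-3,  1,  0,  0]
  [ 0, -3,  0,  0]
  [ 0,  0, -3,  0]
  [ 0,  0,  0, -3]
J_2(-3) ⊕ J_1(-3) ⊕ J_1(-3)

The characteristic polynomial is
  det(x·I − A) = x^4 + 12*x^3 + 54*x^2 + 108*x + 81 = (x + 3)^4

Eigenvalues and multiplicities (the geometric multiplicity of λ is n − rank(A − λI), which equals the number of Jordan blocks for λ):
  λ = -3: algebraic multiplicity = 4, geometric multiplicity = 3

Determining the block sizes for each eigenvalue:
  λ = -3: 3 blocks summing to 4 forces exactly one block of size 2 and the rest size 1 → block sizes [2, 1, 1]

Assembling the blocks gives a Jordan form
J =
  [-3,  1,  0,  0]
  [ 0, -3,  0,  0]
  [ 0,  0, -3,  0]
  [ 0,  0,  0, -3]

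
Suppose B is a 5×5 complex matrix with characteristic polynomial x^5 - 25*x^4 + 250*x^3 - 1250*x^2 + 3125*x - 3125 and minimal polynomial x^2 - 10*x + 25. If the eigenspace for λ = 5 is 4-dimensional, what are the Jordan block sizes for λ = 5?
Block sizes for λ = 5: [2, 1, 1, 1]

Step 1 — from the characteristic polynomial, algebraic multiplicity of λ = 5 is 5. From dim ker(B − (5)·I) = 4, there are exactly 4 Jordan blocks for λ = 5.
Step 2 — from the minimal polynomial, the factor (x − 5)^2 tells us the largest block for λ = 5 has size 2.
Step 3 — with total size 5, 4 blocks, and largest block 2, the block sizes (in nonincreasing order) are [2, 1, 1, 1].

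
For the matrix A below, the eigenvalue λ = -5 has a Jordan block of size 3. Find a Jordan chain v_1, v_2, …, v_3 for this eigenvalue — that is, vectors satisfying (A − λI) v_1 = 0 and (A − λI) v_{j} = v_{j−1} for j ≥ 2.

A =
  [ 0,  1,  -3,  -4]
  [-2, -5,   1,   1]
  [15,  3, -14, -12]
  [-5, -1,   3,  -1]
A Jordan chain for λ = -5 of length 3:
v_1 = (-2, 0, -6, 2)ᵀ
v_2 = (5, -2, 15, -5)ᵀ
v_3 = (1, 0, 0, 0)ᵀ

Let N = A − (-5)·I. We want v_3 with N^3 v_3 = 0 but N^2 v_3 ≠ 0; then v_{j-1} := N · v_j for j = 3, …, 2.

Pick v_3 = (1, 0, 0, 0)ᵀ.
Then v_2 = N · v_3 = (5, -2, 15, -5)ᵀ.
Then v_1 = N · v_2 = (-2, 0, -6, 2)ᵀ.

Sanity check: (A − (-5)·I) v_1 = (0, 0, 0, 0)ᵀ = 0. ✓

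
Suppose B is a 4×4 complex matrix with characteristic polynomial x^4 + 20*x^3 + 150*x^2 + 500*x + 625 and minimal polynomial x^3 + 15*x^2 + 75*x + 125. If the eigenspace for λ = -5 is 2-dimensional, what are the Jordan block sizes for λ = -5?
Block sizes for λ = -5: [3, 1]

Step 1 — from the characteristic polynomial, algebraic multiplicity of λ = -5 is 4. From dim ker(B − (-5)·I) = 2, there are exactly 2 Jordan blocks for λ = -5.
Step 2 — from the minimal polynomial, the factor (x + 5)^3 tells us the largest block for λ = -5 has size 3.
Step 3 — with total size 4, 2 blocks, and largest block 3, the block sizes (in nonincreasing order) are [3, 1].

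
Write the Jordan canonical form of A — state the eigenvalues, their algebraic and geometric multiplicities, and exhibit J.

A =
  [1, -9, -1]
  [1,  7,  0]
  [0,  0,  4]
J_3(4)

The characteristic polynomial is
  det(x·I − A) = x^3 - 12*x^2 + 48*x - 64 = (x - 4)^3

Eigenvalues and multiplicities (the geometric multiplicity of λ is n − rank(A − λI), which equals the number of Jordan blocks for λ):
  λ = 4: algebraic multiplicity = 3, geometric multiplicity = 1

Determining the block sizes for each eigenvalue:
  λ = 4: one block (gm = 1), so the single block has size am = 3 → block sizes [3]

Assembling the blocks gives a Jordan form
J =
  [4, 1, 0]
  [0, 4, 1]
  [0, 0, 4]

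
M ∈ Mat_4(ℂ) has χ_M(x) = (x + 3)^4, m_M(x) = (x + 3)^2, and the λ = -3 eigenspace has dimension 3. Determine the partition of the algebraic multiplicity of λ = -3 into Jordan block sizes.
Block sizes for λ = -3: [2, 1, 1]

Step 1 — from the characteristic polynomial, algebraic multiplicity of λ = -3 is 4. From dim ker(M − (-3)·I) = 3, there are exactly 3 Jordan blocks for λ = -3.
Step 2 — from the minimal polynomial, the factor (x + 3)^2 tells us the largest block for λ = -3 has size 2.
Step 3 — with total size 4, 3 blocks, and largest block 2, the block sizes (in nonincreasing order) are [2, 1, 1].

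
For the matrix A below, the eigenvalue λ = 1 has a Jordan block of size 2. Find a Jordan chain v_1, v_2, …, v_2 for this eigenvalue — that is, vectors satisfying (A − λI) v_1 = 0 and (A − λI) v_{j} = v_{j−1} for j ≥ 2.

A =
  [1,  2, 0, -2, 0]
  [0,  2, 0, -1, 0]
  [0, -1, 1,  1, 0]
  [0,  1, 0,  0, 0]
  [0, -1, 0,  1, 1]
A Jordan chain for λ = 1 of length 2:
v_1 = (2, 1, -1, 1, -1)ᵀ
v_2 = (0, 1, 0, 0, 0)ᵀ

Let N = A − (1)·I. We want v_2 with N^2 v_2 = 0 but N^1 v_2 ≠ 0; then v_{j-1} := N · v_j for j = 2, …, 2.

Pick v_2 = (0, 1, 0, 0, 0)ᵀ.
Then v_1 = N · v_2 = (2, 1, -1, 1, -1)ᵀ.

Sanity check: (A − (1)·I) v_1 = (0, 0, 0, 0, 0)ᵀ = 0. ✓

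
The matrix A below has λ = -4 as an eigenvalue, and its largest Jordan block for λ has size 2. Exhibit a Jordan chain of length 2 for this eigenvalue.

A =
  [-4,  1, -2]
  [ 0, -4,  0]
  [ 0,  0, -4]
A Jordan chain for λ = -4 of length 2:
v_1 = (1, 0, 0)ᵀ
v_2 = (0, 1, 0)ᵀ

Let N = A − (-4)·I. We want v_2 with N^2 v_2 = 0 but N^1 v_2 ≠ 0; then v_{j-1} := N · v_j for j = 2, …, 2.

Pick v_2 = (0, 1, 0)ᵀ.
Then v_1 = N · v_2 = (1, 0, 0)ᵀ.

Sanity check: (A − (-4)·I) v_1 = (0, 0, 0)ᵀ = 0. ✓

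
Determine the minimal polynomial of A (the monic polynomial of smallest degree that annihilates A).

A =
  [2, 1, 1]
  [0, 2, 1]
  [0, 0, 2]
x^3 - 6*x^2 + 12*x - 8

The characteristic polynomial is χ_A(x) = (x - 2)^3, so the eigenvalues are known. The minimal polynomial is
  m_A(x) = Π_λ (x − λ)^{k_λ}
where k_λ is the size of the *largest* Jordan block for λ (equivalently, the smallest k with (A − λI)^k v = 0 for every generalised eigenvector v of λ).

  λ = 2: largest Jordan block has size 3, contributing (x − 2)^3

So m_A(x) = (x - 2)^3 = x^3 - 6*x^2 + 12*x - 8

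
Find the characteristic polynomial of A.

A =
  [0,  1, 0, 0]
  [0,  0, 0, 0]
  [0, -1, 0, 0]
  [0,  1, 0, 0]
x^4

Expanding det(x·I − A) (e.g. by cofactor expansion or by noting that A is similar to its Jordan form J, which has the same characteristic polynomial as A) gives
  χ_A(x) = x^4
which factors as x^4. The eigenvalues (with algebraic multiplicities) are λ = 0 with multiplicity 4.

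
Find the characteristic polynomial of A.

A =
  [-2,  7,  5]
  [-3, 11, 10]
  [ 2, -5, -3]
x^3 - 6*x^2 + 12*x - 8

Expanding det(x·I − A) (e.g. by cofactor expansion or by noting that A is similar to its Jordan form J, which has the same characteristic polynomial as A) gives
  χ_A(x) = x^3 - 6*x^2 + 12*x - 8
which factors as (x - 2)^3. The eigenvalues (with algebraic multiplicities) are λ = 2 with multiplicity 3.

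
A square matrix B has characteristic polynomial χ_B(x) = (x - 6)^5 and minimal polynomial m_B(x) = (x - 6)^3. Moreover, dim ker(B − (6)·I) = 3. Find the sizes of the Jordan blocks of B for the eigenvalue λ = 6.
Block sizes for λ = 6: [3, 1, 1]

Step 1 — from the characteristic polynomial, algebraic multiplicity of λ = 6 is 5. From dim ker(B − (6)·I) = 3, there are exactly 3 Jordan blocks for λ = 6.
Step 2 — from the minimal polynomial, the factor (x − 6)^3 tells us the largest block for λ = 6 has size 3.
Step 3 — with total size 5, 3 blocks, and largest block 3, the block sizes (in nonincreasing order) are [3, 1, 1].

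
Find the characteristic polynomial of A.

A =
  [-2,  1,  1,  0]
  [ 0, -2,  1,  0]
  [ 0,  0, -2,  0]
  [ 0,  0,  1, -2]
x^4 + 8*x^3 + 24*x^2 + 32*x + 16

Expanding det(x·I − A) (e.g. by cofactor expansion or by noting that A is similar to its Jordan form J, which has the same characteristic polynomial as A) gives
  χ_A(x) = x^4 + 8*x^3 + 24*x^2 + 32*x + 16
which factors as (x + 2)^4. The eigenvalues (with algebraic multiplicities) are λ = -2 with multiplicity 4.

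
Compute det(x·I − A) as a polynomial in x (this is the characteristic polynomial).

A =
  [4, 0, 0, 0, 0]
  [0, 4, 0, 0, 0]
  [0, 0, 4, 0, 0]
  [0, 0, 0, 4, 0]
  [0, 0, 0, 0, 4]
x^5 - 20*x^4 + 160*x^3 - 640*x^2 + 1280*x - 1024

Expanding det(x·I − A) (e.g. by cofactor expansion or by noting that A is similar to its Jordan form J, which has the same characteristic polynomial as A) gives
  χ_A(x) = x^5 - 20*x^4 + 160*x^3 - 640*x^2 + 1280*x - 1024
which factors as (x - 4)^5. The eigenvalues (with algebraic multiplicities) are λ = 4 with multiplicity 5.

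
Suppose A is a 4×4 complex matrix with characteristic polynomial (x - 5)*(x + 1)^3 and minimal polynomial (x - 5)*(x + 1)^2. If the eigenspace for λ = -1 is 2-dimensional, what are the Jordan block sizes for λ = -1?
Block sizes for λ = -1: [2, 1]

Step 1 — from the characteristic polynomial, algebraic multiplicity of λ = -1 is 3. From dim ker(A − (-1)·I) = 2, there are exactly 2 Jordan blocks for λ = -1.
Step 2 — from the minimal polynomial, the factor (x + 1)^2 tells us the largest block for λ = -1 has size 2.
Step 3 — with total size 3, 2 blocks, and largest block 2, the block sizes (in nonincreasing order) are [2, 1].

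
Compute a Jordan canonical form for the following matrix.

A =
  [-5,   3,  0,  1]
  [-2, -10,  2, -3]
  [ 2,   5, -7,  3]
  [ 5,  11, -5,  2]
J_3(-5) ⊕ J_1(-5)

The characteristic polynomial is
  det(x·I − A) = x^4 + 20*x^3 + 150*x^2 + 500*x + 625 = (x + 5)^4

Eigenvalues and multiplicities (the geometric multiplicity of λ is n − rank(A − λI), which equals the number of Jordan blocks for λ):
  λ = -5: algebraic multiplicity = 4, geometric multiplicity = 2

Determining the block sizes for each eigenvalue:
  λ = -5: with am = 4 and gm = 2, the partition is not yet determined (e.g. several partitions of 4 into 2 parts exist). Let N = A − (-5)·I. Computing rank(N^1) = 2, rank(N^2) = 1, rank(N^3) = 0; the number of blocks of size ≥ j is rank(N^{j−1}) − rank(N^j), giving [2, 1, 1]. So we have 1 block(s) of size 3, 1 block(s) of size 1 → block sizes [3, 1]

Assembling the blocks gives a Jordan form
J =
  [-5,  1,  0,  0]
  [ 0, -5,  1,  0]
  [ 0,  0, -5,  0]
  [ 0,  0,  0, -5]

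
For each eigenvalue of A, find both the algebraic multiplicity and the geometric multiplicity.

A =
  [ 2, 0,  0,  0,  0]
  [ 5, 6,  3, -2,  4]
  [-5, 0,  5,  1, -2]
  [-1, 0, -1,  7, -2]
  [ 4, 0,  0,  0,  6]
λ = 2: alg = 1, geom = 1; λ = 6: alg = 4, geom = 2

Step 1 — factor the characteristic polynomial to read off the algebraic multiplicities:
  χ_A(x) = (x - 6)^4*(x - 2)

Step 2 — compute geometric multiplicities via the rank-nullity identity g(λ) = n − rank(A − λI):
  rank(A − (2)·I) = 4, so dim ker(A − (2)·I) = n − 4 = 1
  rank(A − (6)·I) = 3, so dim ker(A − (6)·I) = n − 3 = 2

Summary:
  λ = 2: algebraic multiplicity = 1, geometric multiplicity = 1
  λ = 6: algebraic multiplicity = 4, geometric multiplicity = 2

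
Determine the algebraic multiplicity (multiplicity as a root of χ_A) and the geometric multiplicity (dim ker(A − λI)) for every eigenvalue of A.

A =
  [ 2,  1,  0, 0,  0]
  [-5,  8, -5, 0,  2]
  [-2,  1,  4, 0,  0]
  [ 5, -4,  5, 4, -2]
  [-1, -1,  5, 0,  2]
λ = 4: alg = 5, geom = 3

Step 1 — factor the characteristic polynomial to read off the algebraic multiplicities:
  χ_A(x) = (x - 4)^5

Step 2 — compute geometric multiplicities via the rank-nullity identity g(λ) = n − rank(A − λI):
  rank(A − (4)·I) = 2, so dim ker(A − (4)·I) = n − 2 = 3

Summary:
  λ = 4: algebraic multiplicity = 5, geometric multiplicity = 3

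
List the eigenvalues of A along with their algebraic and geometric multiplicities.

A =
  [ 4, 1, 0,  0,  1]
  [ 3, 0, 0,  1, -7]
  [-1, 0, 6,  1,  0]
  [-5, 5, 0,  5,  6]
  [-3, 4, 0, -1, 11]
λ = 4: alg = 2, geom = 1; λ = 6: alg = 3, geom = 1

Step 1 — factor the characteristic polynomial to read off the algebraic multiplicities:
  χ_A(x) = (x - 6)^3*(x - 4)^2

Step 2 — compute geometric multiplicities via the rank-nullity identity g(λ) = n − rank(A − λI):
  rank(A − (4)·I) = 4, so dim ker(A − (4)·I) = n − 4 = 1
  rank(A − (6)·I) = 4, so dim ker(A − (6)·I) = n − 4 = 1

Summary:
  λ = 4: algebraic multiplicity = 2, geometric multiplicity = 1
  λ = 6: algebraic multiplicity = 3, geometric multiplicity = 1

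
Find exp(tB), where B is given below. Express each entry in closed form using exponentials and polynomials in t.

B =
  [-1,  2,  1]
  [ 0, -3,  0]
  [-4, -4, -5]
e^{tB} =
  [2*t*exp(-3*t) + exp(-3*t), 2*t*exp(-3*t), t*exp(-3*t)]
  [0, exp(-3*t), 0]
  [-4*t*exp(-3*t), -4*t*exp(-3*t), -2*t*exp(-3*t) + exp(-3*t)]

Strategy: write B = P · J · P⁻¹ where J is a Jordan canonical form, so e^{tB} = P · e^{tJ} · P⁻¹, and e^{tJ} can be computed block-by-block.

B has Jordan form
J =
  [-3,  1,  0]
  [ 0, -3,  0]
  [ 0,  0, -3]
(up to reordering of blocks).

Per-block formulas:
  For a 1×1 block at λ = -3: exp(t · [-3]) = [e^(-3t)].
  For a 2×2 Jordan block J_2(-3): exp(t · J_2(-3)) = e^(-3t)·(I + t·N), where N is the 2×2 nilpotent shift.

After assembling e^{tJ} and conjugating by P, we get:

e^{tB} =
  [2*t*exp(-3*t) + exp(-3*t), 2*t*exp(-3*t), t*exp(-3*t)]
  [0, exp(-3*t), 0]
  [-4*t*exp(-3*t), -4*t*exp(-3*t), -2*t*exp(-3*t) + exp(-3*t)]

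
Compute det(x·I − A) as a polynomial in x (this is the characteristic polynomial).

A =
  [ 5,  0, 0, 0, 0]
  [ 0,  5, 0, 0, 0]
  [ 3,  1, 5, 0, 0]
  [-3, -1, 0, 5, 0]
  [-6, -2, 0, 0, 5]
x^5 - 25*x^4 + 250*x^3 - 1250*x^2 + 3125*x - 3125

Expanding det(x·I − A) (e.g. by cofactor expansion or by noting that A is similar to its Jordan form J, which has the same characteristic polynomial as A) gives
  χ_A(x) = x^5 - 25*x^4 + 250*x^3 - 1250*x^2 + 3125*x - 3125
which factors as (x - 5)^5. The eigenvalues (with algebraic multiplicities) are λ = 5 with multiplicity 5.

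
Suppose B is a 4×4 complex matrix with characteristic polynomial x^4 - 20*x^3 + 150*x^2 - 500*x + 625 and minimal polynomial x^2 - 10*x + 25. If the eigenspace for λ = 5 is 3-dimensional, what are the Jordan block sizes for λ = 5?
Block sizes for λ = 5: [2, 1, 1]

Step 1 — from the characteristic polynomial, algebraic multiplicity of λ = 5 is 4. From dim ker(B − (5)·I) = 3, there are exactly 3 Jordan blocks for λ = 5.
Step 2 — from the minimal polynomial, the factor (x − 5)^2 tells us the largest block for λ = 5 has size 2.
Step 3 — with total size 4, 3 blocks, and largest block 2, the block sizes (in nonincreasing order) are [2, 1, 1].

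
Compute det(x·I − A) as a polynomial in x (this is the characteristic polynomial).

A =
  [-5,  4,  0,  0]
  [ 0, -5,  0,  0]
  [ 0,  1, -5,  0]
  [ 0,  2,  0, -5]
x^4 + 20*x^3 + 150*x^2 + 500*x + 625

Expanding det(x·I − A) (e.g. by cofactor expansion or by noting that A is similar to its Jordan form J, which has the same characteristic polynomial as A) gives
  χ_A(x) = x^4 + 20*x^3 + 150*x^2 + 500*x + 625
which factors as (x + 5)^4. The eigenvalues (with algebraic multiplicities) are λ = -5 with multiplicity 4.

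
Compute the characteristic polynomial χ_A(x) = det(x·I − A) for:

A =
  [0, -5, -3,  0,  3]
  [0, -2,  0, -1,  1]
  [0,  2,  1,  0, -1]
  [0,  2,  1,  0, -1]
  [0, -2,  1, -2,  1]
x^5

Expanding det(x·I − A) (e.g. by cofactor expansion or by noting that A is similar to its Jordan form J, which has the same characteristic polynomial as A) gives
  χ_A(x) = x^5
which factors as x^5. The eigenvalues (with algebraic multiplicities) are λ = 0 with multiplicity 5.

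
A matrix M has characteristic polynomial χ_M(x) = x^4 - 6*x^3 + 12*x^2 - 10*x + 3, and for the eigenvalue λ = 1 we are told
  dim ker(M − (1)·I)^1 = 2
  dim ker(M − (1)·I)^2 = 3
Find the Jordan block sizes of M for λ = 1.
Block sizes for λ = 1: [2, 1]

From the dimensions of kernels of powers, the number of Jordan blocks of size at least j is d_j − d_{j−1} where d_j = dim ker(N^j) (with d_0 = 0). Computing the differences gives [2, 1].
The number of blocks of size exactly k is (#blocks of size ≥ k) − (#blocks of size ≥ k + 1), so the partition is: 1 block(s) of size 1, 1 block(s) of size 2.
In nonincreasing order the block sizes are [2, 1].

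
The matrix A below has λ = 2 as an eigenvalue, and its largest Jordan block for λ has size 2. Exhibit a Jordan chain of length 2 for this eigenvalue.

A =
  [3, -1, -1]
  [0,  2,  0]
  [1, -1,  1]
A Jordan chain for λ = 2 of length 2:
v_1 = (1, 0, 1)ᵀ
v_2 = (1, 0, 0)ᵀ

Let N = A − (2)·I. We want v_2 with N^2 v_2 = 0 but N^1 v_2 ≠ 0; then v_{j-1} := N · v_j for j = 2, …, 2.

Pick v_2 = (1, 0, 0)ᵀ.
Then v_1 = N · v_2 = (1, 0, 1)ᵀ.

Sanity check: (A − (2)·I) v_1 = (0, 0, 0)ᵀ = 0. ✓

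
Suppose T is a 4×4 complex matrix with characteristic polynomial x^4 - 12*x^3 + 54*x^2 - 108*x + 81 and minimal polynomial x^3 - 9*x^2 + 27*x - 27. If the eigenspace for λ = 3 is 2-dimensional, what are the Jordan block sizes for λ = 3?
Block sizes for λ = 3: [3, 1]

Step 1 — from the characteristic polynomial, algebraic multiplicity of λ = 3 is 4. From dim ker(T − (3)·I) = 2, there are exactly 2 Jordan blocks for λ = 3.
Step 2 — from the minimal polynomial, the factor (x − 3)^3 tells us the largest block for λ = 3 has size 3.
Step 3 — with total size 4, 2 blocks, and largest block 3, the block sizes (in nonincreasing order) are [3, 1].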